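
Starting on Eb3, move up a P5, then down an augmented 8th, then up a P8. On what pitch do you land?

Bbb3

Up a perfect fifth from Eb3: Bb3 (7 semitones up).
An augmented octave down from Bb3 is Bbb2.
Bbb2 up a perfect octave → Bbb3 (12 semitones).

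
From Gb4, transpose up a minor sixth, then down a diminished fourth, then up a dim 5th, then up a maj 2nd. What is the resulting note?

A minor sixth up from Gb4 is Ebb5.
A diminished fourth down from Ebb5 is Bb4.
Bb4 up a diminished fifth → Fb5 (6 semitones).
A major second up from Fb5 is Gb5.

Gb5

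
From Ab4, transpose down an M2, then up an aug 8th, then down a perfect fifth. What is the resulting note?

A major second down from Ab4 is Gb4.
Gb4 up an augmented octave → G5 (13 semitones).
Down a perfect fifth from G5: C5 (7 semitones down).

C5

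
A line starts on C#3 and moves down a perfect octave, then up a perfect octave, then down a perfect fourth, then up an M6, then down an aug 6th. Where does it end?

C#3 down a perfect octave → C#2 (12 semitones).
Up a perfect octave from C#2: C#3 (12 semitones up).
Down a perfect fourth from C#3: G#2 (5 semitones down).
G#2 up a major sixth → E#3 (9 semitones).
E#3 down an augmented sixth → G2 (10 semitones).

G2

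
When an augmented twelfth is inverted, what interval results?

First reduce the compound augmented twelfth to its simple form, an augmented fifth.
Interval numbers invert to sum to nine: 5 + 4 = 9, so a fifth inverts to a fourth.
And augmented becomes diminished under inversion, so we get a diminished fourth.

diminished 4th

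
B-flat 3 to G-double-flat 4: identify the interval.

B to G spans six letter names (B-C-D-E-F-G): a sixth.
Bb3 to Gbb4 spans 7 semitones — two semitones narrower than the major sixth (9) — giving a diminished sixth.

d6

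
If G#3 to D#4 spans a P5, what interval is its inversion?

perfect 4th

Inverted interval numbers add to nine, so a fifth pairs with a fourth (5 + 4 = 9).
The quality also flips — perfect stays perfect — giving a perfect fourth.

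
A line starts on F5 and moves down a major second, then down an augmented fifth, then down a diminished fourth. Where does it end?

Eb4

Down a major second from F5: Eb5 (2 semitones down).
Eb5 down an augmented fifth → Abb4 (8 semitones).
A diminished fourth down from Abb4 is Eb4.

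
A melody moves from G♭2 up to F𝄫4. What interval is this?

diminished fourteenth

G to F spans seven letter names (G-A-B-C-D-E-F), plus an octave — that makes it a fourteenth of some quality.
Gb2 to Fbb4 spans 21 semitones — two semitones narrower than the major fourteenth (23) — giving a diminished fourteenth.
(Equivalently, a compound diminished seventh: a diminished seventh plus an octave.)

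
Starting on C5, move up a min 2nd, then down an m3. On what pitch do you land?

Bb4

C5 up a minor second → Db5 (1 semitone).
Down a minor third from Db5: Bb4 (3 semitones down).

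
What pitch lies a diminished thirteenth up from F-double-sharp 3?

Counting six letter names plus an octave up from F lands on D.
Moving 19 semitones up from F##3 (the size of a diminished thirteenth) reaches D5.

D 5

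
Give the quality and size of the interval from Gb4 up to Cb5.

G to C spans four letter names (G-A-B-C) — that makes it a fourth of some quality.
Gb4 to Cb5 is 5 semitones, matching the perfect fourth exactly, so the quality is perfect.

perfect 4th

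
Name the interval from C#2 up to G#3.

C to G spans five letter names (C-D-E-F-G), plus an octave: a twelfth.
C#2 to G#3 is 19 semitones, matching the perfect twelfth exactly, so the quality is perfect.
(Equivalently, a compound perfect fifth: a perfect fifth plus an octave.)

P12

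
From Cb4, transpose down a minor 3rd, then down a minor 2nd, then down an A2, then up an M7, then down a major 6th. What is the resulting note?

Gb3

A minor third down from Cb4 is Ab3.
Ab3 down a minor second → G3 (1 semitone).
G3 down an augmented second → Fb3 (3 semitones).
A major seventh up from Fb3 is Eb4.
Down a major sixth from Eb4: Gb3 (9 semitones down).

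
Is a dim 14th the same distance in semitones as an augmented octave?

No

21 semitones (diminished fourteenth) vs 13 semitones (augmented octave): not equal.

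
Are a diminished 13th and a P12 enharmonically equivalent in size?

A diminished thirteenth spans 19 semitones, and a perfect twelfth also spans 19 semitones — they're enharmonic.

Yes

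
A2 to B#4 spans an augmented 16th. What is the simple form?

Each octave removed subtracts seven from the number: 16 − 14 = 2.
Quality carries through unchanged, so the simple form is an augmented second.

augmented 2nd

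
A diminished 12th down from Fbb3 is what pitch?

Bbb1

Counting five letter names plus an octave down from F lands on B.
A diminished twelfth spans 18 semitones, so from Fbb3 the target pitch is Bbb1.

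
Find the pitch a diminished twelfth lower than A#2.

D##1

The twelfth's letter: A down five letter names plus an octave → D.
Moving 18 semitones down from A#2 (the size of a diminished twelfth) reaches D##1.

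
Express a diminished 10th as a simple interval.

diminished third

Each octave removed subtracts seven from the number: 10 − 7 = 3.
So a diminished tenth is an octave plus a diminished third. The quality is unchanged.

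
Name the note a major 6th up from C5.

A5

Six letter names up from C: A.
A major sixth spans 9 semitones, so from C5 the target pitch is A5.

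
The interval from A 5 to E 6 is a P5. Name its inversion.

P4

The rule of nine gives the new number: 9 − 5 = 4, so a fifth becomes a fourth.
The quality also flips — perfect stays perfect — giving a perfect fourth.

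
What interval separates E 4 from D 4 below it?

major second

Descending from E4 to D4 is the same interval as ascending D4 to E4.
D to E spans two letter names (D-E): a second.
Counting semitones, D4→E4 is 2, which is the major second.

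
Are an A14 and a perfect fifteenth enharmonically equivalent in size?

An augmented fourteenth spans 24 semitones, and a perfect fifteenth also spans 24 semitones — they're enharmonic.

Yes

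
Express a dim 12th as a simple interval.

Subtracting seven from the interval number removes an octave: 12 − 7 = 5.
So a diminished twelfth is an octave plus a diminished fifth. The quality is unchanged.

diminished 5th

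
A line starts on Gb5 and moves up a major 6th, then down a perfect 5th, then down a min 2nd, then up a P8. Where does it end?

A major sixth up from Gb5 is Eb6.
Down a perfect fifth from Eb6: Ab5 (7 semitones down).
A minor second down from Ab5 is G5.
Up a perfect octave from G5: G6 (12 semitones up).

G6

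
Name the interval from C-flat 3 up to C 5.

A15

C to C is the same letter name, plus 2 octaves, so the interval is some kind of fifteenth.
Cb3 to C5 spans 25 semitones — one semitone wider than the perfect fifteenth (24) — giving an augmented fifteenth.
(Equivalently, a compound augmented octave: an augmented octave plus an octave.)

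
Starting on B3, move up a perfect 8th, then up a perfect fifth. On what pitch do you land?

F#5

Up a perfect octave from B3: B4 (12 semitones up).
B4 up a perfect fifth → F#5 (7 semitones).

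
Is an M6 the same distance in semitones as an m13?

9 semitones (major sixth) vs 20 semitones (minor thirteenth): not equal.

No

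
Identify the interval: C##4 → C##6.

C to C is the same letter name, plus 2 octaves, so the interval is some kind of fifteenth.
The perfect fifteenth spans 24 semitones, and C##4 to C##6 is exactly 24 semitones — so this is a perfect fifteenth.
(Equivalently, a compound perfect octave: a perfect octave plus an octave.)

perfect fifteenth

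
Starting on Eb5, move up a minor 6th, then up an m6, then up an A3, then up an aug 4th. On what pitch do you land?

F#7

Up a minor sixth from Eb5: Cb6 (8 semitones up).
Cb6 up a minor sixth → Abb6 (8 semitones).
Abb6 up an augmented third → C7 (5 semitones).
An augmented fourth up from C7 is F#7.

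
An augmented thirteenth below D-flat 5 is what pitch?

Counting six letter names plus an octave down from D lands on F.
Moving 22 semitones down from Db5 (the size of an augmented thirteenth) reaches Fbb3.

F-double-flat 3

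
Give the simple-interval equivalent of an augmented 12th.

augmented 5th

Take out an octave (7 from the number): 12 − 7 = 5.
Quality carries through unchanged, so the simple form is an augmented fifth.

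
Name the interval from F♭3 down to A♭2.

Descending from Fb3 to Ab2 is the same interval as ascending Ab2 to Fb3.
A to F spans six letter names (A-B-C-D-E-F), so the interval is some kind of sixth.
Ab2 to Fb3 is 8 semitones, a half step short of the major sixth (9), so this is minor.

minor sixth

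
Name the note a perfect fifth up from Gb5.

Db6

Counting five letter names up from G lands on D.
A perfect fifth spans 7 semitones, so from Gb5 the target pitch is Db6.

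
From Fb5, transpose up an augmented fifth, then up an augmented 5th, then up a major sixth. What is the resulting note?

E#7

Fb5 up an augmented fifth → C6 (8 semitones).
C6 up an augmented fifth → G#6 (8 semitones).
A major sixth up from G#6 is E#7.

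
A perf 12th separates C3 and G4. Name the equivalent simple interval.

perfect fifth

Each octave removed subtracts seven from the number: 12 − 7 = 5.
That makes a perfect twelfth a compound perfect fifth — an octave plus a perfect fifth.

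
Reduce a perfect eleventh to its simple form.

Subtracting seven from the interval number removes an octave: 11 − 7 = 4.
Quality carries through unchanged, so the simple form is a perfect fourth.

P4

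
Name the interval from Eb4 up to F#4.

E to F spans two letter names (E-F): a second.
The major second is 2 semitones; here we have 3, one semitone wider: augmented.

augmented 2nd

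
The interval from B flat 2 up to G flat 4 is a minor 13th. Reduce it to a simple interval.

minor 6th

Take out an octave (7 from the number): 13 − 7 = 6.
Quality carries through unchanged, so the simple form is a minor sixth.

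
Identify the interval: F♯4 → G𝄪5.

F to G spans two letter names (F-G), plus an octave — that makes it a ninth of some quality.
A major ninth would be 14 semitones; F#4 to G##5 is 15, one semitone wider, so the interval is augmented.
(Equivalently, a compound augmented second: an augmented second plus an octave.)

augmented ninth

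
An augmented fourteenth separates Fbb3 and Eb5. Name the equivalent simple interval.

Subtracting seven from the interval number removes an octave: 14 − 7 = 7.
That makes an augmented fourteenth a compound augmented seventh — an octave plus an augmented seventh.

A7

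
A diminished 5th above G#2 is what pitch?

D3

Five letter names up from G: D.
Moving 6 semitones up from G#2 (the size of a diminished fifth) reaches D3.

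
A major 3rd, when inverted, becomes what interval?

The rule of nine gives the new number: 9 − 3 = 6, so a third becomes a sixth.
The quality also flips — major becomes minor — giving a minor sixth.

minor 6th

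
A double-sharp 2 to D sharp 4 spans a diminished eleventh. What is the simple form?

Each octave removed subtracts seven from the number: 11 − 7 = 4.
That makes a diminished eleventh a compound diminished fourth — an octave plus a diminished fourth.

d4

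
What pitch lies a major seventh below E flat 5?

F flat 4

The seventh takes the letter from E down to F.
A major seventh spans 11 semitones, so from Eb5 the target pitch is Fb4.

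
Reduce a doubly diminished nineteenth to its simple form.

Each octave removed subtracts seven from the number: 19 − 14 = 5.
Quality carries through unchanged, so the simple form is a doubly diminished fifth.

doubly diminished fifth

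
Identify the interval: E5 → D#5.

Descending from E5 to D#5 is the same interval as ascending D#5 to E5.
D to E spans two letter names (D-E): a second.
D#5 to E5 is 1 semitone, a half step short of the major second (2), so this is minor.

minor 2nd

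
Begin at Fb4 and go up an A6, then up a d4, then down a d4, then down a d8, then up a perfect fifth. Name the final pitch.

A#4

An augmented sixth up from Fb4 is D5.
D5 up a diminished fourth → Gb5 (4 semitones).
Gb5 down a diminished fourth → D5 (4 semitones).
D5 down a diminished octave → D#4 (11 semitones).
D#4 up a perfect fifth → A#4 (7 semitones).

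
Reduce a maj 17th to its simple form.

major third

Take out 2 octaves (14 from the number): 17 − 14 = 3.
That makes a major seventeenth a compound major third — 2 octaves plus a major third.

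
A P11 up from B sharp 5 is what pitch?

E sharp 7

Counting four letter names plus an octave up from B lands on E.
Moving 17 semitones up from B#5 (the size of a perfect eleventh) reaches E#7.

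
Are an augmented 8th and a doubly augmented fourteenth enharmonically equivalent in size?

13 semitones (augmented octave) vs 25 semitones (doubly augmented fourteenth): not equal.

No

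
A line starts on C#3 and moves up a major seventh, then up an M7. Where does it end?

A##4

A major seventh up from C#3 is B#3.
Up a major seventh from B#3: A##4 (11 semitones up).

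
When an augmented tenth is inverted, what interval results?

First reduce the compound augmented tenth to its simple form, an augmented third.
Inverted interval numbers add to nine, so a third pairs with a sixth (3 + 6 = 9).
The quality also flips — augmented becomes diminished — giving a diminished sixth.

diminished sixth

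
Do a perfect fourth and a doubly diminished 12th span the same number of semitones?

No

A perfect fourth spans 5 semitones; a doubly diminished twelfth spans 17 semitones. They differ by 12.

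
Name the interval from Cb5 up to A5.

C to A spans six letter names (C-D-E-F-G-A), so the interval is some kind of sixth.
Cb5 to A5 spans 10 semitones — one semitone wider than the major sixth (9) — giving an augmented sixth.

augmented sixth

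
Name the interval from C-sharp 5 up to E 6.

minor tenth

C to E spans three letter names (C-D-E), plus an octave, so the interval is some kind of tenth.
A major tenth would be 16 semitones, but C#5 to E6 is 15 — one semitone narrower, making it a minor tenth.
(Equivalently, a compound minor third: a minor third plus an octave.)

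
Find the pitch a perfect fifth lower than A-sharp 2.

D-sharp 2

The fifth takes the letter from A down to D.
Moving 7 semitones down from A#2 (the size of a perfect fifth) reaches D#2.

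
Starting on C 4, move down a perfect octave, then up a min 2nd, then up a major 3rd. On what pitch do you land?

A perfect octave down from C4 is C3.
C3 up a minor second → Db3 (1 semitone).
Up a major third from Db3: F3 (4 semitones up).

F 3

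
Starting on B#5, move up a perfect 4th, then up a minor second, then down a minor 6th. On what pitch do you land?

Up a perfect fourth from B#5: E#6 (5 semitones up).
E#6 up a minor second → F#6 (1 semitone).
A minor sixth down from F#6 is A#5.

A#5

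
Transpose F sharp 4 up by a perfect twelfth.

Five letters up from F (plus an octave) reaches C.
Moving 19 semitones up from F#4 (the size of a perfect twelfth) reaches C#6.

C sharp 6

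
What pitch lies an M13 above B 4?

Counting six letter names plus an octave up from B lands on G.
A major thirteenth is 21 semitones; 21 semitones up from B4 gives G#6.

G-sharp 6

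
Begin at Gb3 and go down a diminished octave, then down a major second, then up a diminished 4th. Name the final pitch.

Gb3 down a diminished octave → G2 (11 semitones).
Down a major second from G2: F2 (2 semitones down).
F2 up a diminished fourth → Bbb2 (4 semitones).

Bbb2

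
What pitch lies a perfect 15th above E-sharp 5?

E-sharp 7

For a fifteenth the letter name doesn't change: still E, two octaves up.
Moving 24 semitones up from E#5 (the size of a perfect fifteenth) reaches E#7.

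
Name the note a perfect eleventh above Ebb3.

Four letters up from E (plus an octave) reaches A.
A perfect eleventh spans 17 semitones, so from Ebb3 the target pitch is Abb4.

Abb4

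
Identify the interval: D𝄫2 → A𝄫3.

D to A spans five letter names (D-E-F-G-A), plus an octave, so the interval is some kind of twelfth.
The perfect twelfth spans 19 semitones, and Dbb2 to Abb3 is exactly 19 semitones — so this is a perfect twelfth.
(Equivalently, a compound perfect fifth: a perfect fifth plus an octave.)

perfect twelfth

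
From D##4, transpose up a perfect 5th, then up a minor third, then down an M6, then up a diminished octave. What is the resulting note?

Up a perfect fifth from D##4: A##4 (7 semitones up).
Up a minor third from A##4: C##5 (3 semitones up).
Down a major sixth from C##5: E#4 (9 semitones down).
A diminished octave up from E#4 is E5.

E5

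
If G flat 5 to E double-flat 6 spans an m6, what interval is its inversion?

M3

Inverted interval numbers add to nine, so a sixth pairs with a third (6 + 3 = 9).
Quality inverts too: minor becomes major. That makes the inversion a major third.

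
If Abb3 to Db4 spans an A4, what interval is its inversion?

diminished 5th

Interval numbers invert to sum to nine: 4 + 5 = 9, so a fourth inverts to a fifth.
The quality also flips — augmented becomes diminished — giving a diminished fifth.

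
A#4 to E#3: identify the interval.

Descending from A#4 to E#3 is the same interval as ascending E#3 to A#4.
E to A spans four letter names (E-F-G-A), plus an octave — that makes it an eleventh of some quality.
The perfect eleventh spans 17 semitones, and E#3 to A#4 is exactly 17 semitones — so this is a perfect eleventh.
(Equivalently, a compound perfect fourth: a perfect fourth plus an octave.)

perfect eleventh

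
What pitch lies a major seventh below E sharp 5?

Counting seven letter names down from E lands on F.
A major seventh is 11 semitones; 11 semitones down from E#5 gives F#4.

F sharp 4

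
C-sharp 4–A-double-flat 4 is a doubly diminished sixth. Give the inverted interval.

Inverted interval numbers add to nine, so a sixth pairs with a third (6 + 3 = 9).
Quality inverts too: doubly diminished becomes doubly augmented. That makes the inversion a doubly augmented third.

AA3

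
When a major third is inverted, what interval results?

m6

Inverted interval numbers add to nine, so a third pairs with a sixth (3 + 6 = 9).
And major becomes minor under inversion, so we get a minor sixth.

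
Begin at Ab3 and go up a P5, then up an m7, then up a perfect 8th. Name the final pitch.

Ab3 up a perfect fifth → Eb4 (7 semitones).
Up a minor seventh from Eb4: Db5 (10 semitones up).
A perfect octave up from Db5 is Db6.

Db6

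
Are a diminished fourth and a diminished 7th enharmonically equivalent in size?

No

A diminished fourth spans 4 semitones; a diminished seventh spans 9 semitones. They differ by 5.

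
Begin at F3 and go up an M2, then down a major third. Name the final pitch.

Eb3

F3 up a major second → G3 (2 semitones).
Down a major third from G3: Eb3 (4 semitones down).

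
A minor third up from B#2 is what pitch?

Three letter names up from B: D.
Moving 3 semitones up from B#2 (the size of a minor third) reaches D#3.

D#3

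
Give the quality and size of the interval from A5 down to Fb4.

Descending from A5 to Fb4 is the same interval as ascending Fb4 to A5.
F to A spans three letter names (F-G-A), plus an octave, so the interval is some kind of tenth.
The major tenth is 16 semitones; here we have 17, one semitone wider: augmented.
(Equivalently, a compound augmented third: an augmented third plus an octave.)

A10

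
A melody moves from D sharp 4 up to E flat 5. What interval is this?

diminished 9th

D to E spans two letter names (D-E), plus an octave: a ninth.
D#4 to Eb5 spans 12 semitones — two semitones narrower than the major ninth (14) — giving a diminished ninth.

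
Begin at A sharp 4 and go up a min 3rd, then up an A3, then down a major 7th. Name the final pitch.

A minor third up from A#4 is C#5.
C#5 up an augmented third → E##5 (5 semitones).
A major seventh down from E##5 is F##4.

F double-sharp 4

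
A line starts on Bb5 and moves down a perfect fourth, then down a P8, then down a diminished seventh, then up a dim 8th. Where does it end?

G4

Bb5 down a perfect fourth → F5 (5 semitones).
Down a perfect octave from F5: F4 (12 semitones down).
F4 down a diminished seventh → G#3 (9 semitones).
Up a diminished octave from G#3: G4 (11 semitones up).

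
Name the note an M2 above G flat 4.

The second takes the letter from G up to A.
A major second is 2 semitones; 2 semitones up from Gb4 gives Ab4.

A flat 4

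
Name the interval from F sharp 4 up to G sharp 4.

F to G spans two letter names (F-G), so the interval is some kind of second.
F#4 to G#4 is 2 semitones, matching the major second exactly, so the quality is major.

major second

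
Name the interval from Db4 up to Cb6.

m14

D to C spans seven letter names (D-E-F-G-A-B-C), plus an octave — that makes it a fourteenth of some quality.
A major fourteenth would be 23 semitones, but Db4 to Cb6 is 22 — one semitone narrower, making it a minor fourteenth.
(Equivalently, a compound minor seventh: a minor seventh plus an octave.)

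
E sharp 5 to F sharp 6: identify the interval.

E to F spans two letter names (E-F), plus an octave: a ninth.
At 13 semitones, E#5→F#6 falls one short of a major ninth: minor.
(Equivalently, a compound minor second: a minor second plus an octave.)

minor ninth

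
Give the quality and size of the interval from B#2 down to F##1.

P11

Descending from B#2 to F##1 is the same interval as ascending F##1 to B#2.
F to B spans four letter names (F-G-A-B), plus an octave — that makes it an eleventh of some quality.
Counting semitones, F##1→B#2 is 17, which is the perfect eleventh.
(Equivalently, a compound perfect fourth: a perfect fourth plus an octave.)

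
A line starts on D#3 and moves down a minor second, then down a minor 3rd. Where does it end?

A minor second down from D#3 is C##3.
A minor third down from C##3 is A##2.

A##2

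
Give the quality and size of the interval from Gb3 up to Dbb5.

d12

G to D spans five letter names (G-A-B-C-D), plus an octave — that makes it a twelfth of some quality.
A perfect twelfth would be 19 semitones; Gb3 to Dbb5 is 18, one semitone narrower, so the interval is diminished.
(Equivalently, a compound diminished fifth: a diminished fifth plus an octave.)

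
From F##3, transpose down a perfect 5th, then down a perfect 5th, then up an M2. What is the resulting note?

F##2

F##3 down a perfect fifth → B#2 (7 semitones).
B#2 down a perfect fifth → E#2 (7 semitones).
Up a major second from E#2: F##2 (2 semitones up).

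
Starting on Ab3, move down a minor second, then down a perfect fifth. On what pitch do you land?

Ab3 down a minor second → G3 (1 semitone).
G3 down a perfect fifth → C3 (7 semitones).

C3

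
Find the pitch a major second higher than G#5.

A#5

Counting two letter names up from G lands on A.
A major second spans 2 semitones, so from G#5 the target pitch is A#5.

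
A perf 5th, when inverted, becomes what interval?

perfect fourth

The rule of nine gives the new number: 9 − 5 = 4, so a fifth becomes a fourth.
The quality also flips — perfect stays perfect — giving a perfect fourth.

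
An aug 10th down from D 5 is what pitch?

Three letters down from D (plus an octave) reaches B.
An augmented tenth is 17 semitones; 17 semitones down from D5 gives Bbb3.

B-double-flat 3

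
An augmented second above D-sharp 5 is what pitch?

Two letter names up from D: E.
An augmented second is 3 semitones; 3 semitones up from D#5 gives E##5.

E-double-sharp 5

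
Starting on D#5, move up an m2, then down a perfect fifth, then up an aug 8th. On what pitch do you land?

Up a minor second from D#5: E5 (1 semitone up).
E5 down a perfect fifth → A4 (7 semitones).
Up an augmented octave from A4: A#5 (13 semitones up).

A#5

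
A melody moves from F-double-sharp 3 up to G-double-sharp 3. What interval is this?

major 2nd

F to G spans two letter names (F-G), so the interval is some kind of second.
Counting semitones, F##3→G##3 is 2, which is the major second.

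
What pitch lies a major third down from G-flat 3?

E-double-flat 3

The third takes the letter from G down to E.
Moving 4 semitones down from Gb3 (the size of a major third) reaches Ebb3.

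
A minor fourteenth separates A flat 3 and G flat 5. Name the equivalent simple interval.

Take out an octave (7 from the number): 14 − 7 = 7.
That makes a minor fourteenth a compound minor seventh — an octave plus a minor seventh.

minor seventh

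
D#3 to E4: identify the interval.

minor ninth

D to E spans two letter names (D-E), plus an octave: a ninth.
At 13 semitones, D#3→E4 falls one short of a major ninth: minor.
(Equivalently, a compound minor second: a minor second plus an octave.)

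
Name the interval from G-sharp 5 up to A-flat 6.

d9

G to A spans two letter names (G-A), plus an octave: a ninth.
G#5 to Ab6 spans 12 semitones — two semitones narrower than the major ninth (14) — giving a diminished ninth.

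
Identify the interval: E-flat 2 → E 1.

diminished octave

Descending from Eb2 to E1 is the same interval as ascending E1 to Eb2.
E to E is the same letter name, plus an octave, so the interval is some kind of octave.
A perfect octave would be 12 semitones; E1 to Eb2 is 11, one semitone narrower, so the interval is diminished.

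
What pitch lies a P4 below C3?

Four letter names down from C: G.
Moving 5 semitones down from C3 (the size of a perfect fourth) reaches G2.

G2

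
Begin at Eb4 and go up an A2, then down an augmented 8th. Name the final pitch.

An augmented second up from Eb4 is F#4.
Down an augmented octave from F#4: F3 (13 semitones down).

F3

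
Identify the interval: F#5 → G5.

minor 2nd

F to G spans two letter names (F-G): a second.
F#5 to G5 is 1 semitone, a half step short of the major second (2), so this is minor.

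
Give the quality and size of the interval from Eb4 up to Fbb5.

E to F spans two letter names (E-F), plus an octave, so the interval is some kind of ninth.
The major ninth is 14 semitones; here we have 12, two semitones narrower: diminished.

diminished 9th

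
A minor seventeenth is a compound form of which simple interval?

minor 3rd

Each octave removed subtracts seven from the number: 17 − 14 = 3.
That makes a minor seventeenth a compound minor third — 2 octaves plus a minor third.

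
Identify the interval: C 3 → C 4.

perfect octave

C to C is the same letter name, plus an octave: an octave.
The perfect octave spans 12 semitones, and C3 to C4 is exactly 12 semitones — so this is a perfect octave.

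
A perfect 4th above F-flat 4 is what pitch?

B-double-flat 4

Four letter names up from F: B.
A perfect fourth is 5 semitones; 5 semitones up from Fb4 gives Bbb4.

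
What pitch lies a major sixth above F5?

Counting six letter names up from F lands on D.
Moving 9 semitones up from F5 (the size of a major sixth) reaches D6.

D6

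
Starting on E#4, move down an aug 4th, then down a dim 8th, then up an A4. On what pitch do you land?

E##3

Down an augmented fourth from E#4: B3 (6 semitones down).
B3 down a diminished octave → B#2 (11 semitones).
An augmented fourth up from B#2 is E##3.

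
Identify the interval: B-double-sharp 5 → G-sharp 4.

Descending from B##5 to G#4 is the same interval as ascending G#4 to B##5.
G to B spans three letter names (G-A-B), plus an octave: a tenth.
The major tenth is 16 semitones; here we have 17, one semitone wider: augmented.
(Equivalently, a compound augmented third: an augmented third plus an octave.)

A10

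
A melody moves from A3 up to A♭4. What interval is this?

d8

A to A is the same letter name, plus an octave — that makes it an octave of some quality.
A3 to Ab4 spans 11 semitones — one semitone narrower than the perfect octave (12) — giving a diminished octave.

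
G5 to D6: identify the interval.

perfect fifth

G to D spans five letter names (G-A-B-C-D): a fifth.
G5 to D6 is 7 semitones, matching the perfect fifth exactly, so the quality is perfect.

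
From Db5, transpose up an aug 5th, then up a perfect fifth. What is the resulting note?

An augmented fifth up from Db5 is A5.
A perfect fifth up from A5 is E6.

E6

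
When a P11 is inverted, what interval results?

First reduce the compound perfect eleventh to its simple form, a perfect fourth.
Inverted interval numbers add to nine, so a fourth pairs with a fifth (4 + 5 = 9).
Quality inverts too: perfect stays perfect. That makes the inversion a perfect fifth.

perfect fifth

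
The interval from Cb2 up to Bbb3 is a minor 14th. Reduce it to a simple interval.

Take out an octave (7 from the number): 14 − 7 = 7.
So a minor fourteenth is an octave plus a minor seventh. The quality is unchanged.

minor seventh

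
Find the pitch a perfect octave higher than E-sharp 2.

E-sharp 3

The letter stays E (same as the start), shifted an octave up.
A perfect octave spans 12 semitones, so from E#2 the target pitch is E#3.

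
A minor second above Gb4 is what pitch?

Two letter names up from G: A.
Moving 1 semitone up from Gb4 (the size of a minor second) reaches Abb4.

Abb4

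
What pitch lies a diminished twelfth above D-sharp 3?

A 4

The twelfth's letter: D up five letter names plus an octave → A.
A diminished twelfth is 18 semitones; 18 semitones up from D#3 gives A4.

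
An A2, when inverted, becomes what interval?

diminished seventh

Interval numbers invert to sum to nine: 2 + 7 = 9, so a second inverts to a seventh.
Quality inverts too: augmented becomes diminished. That makes the inversion a diminished seventh.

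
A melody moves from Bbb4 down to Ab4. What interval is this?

Descending from Bbb4 to Ab4 is the same interval as ascending Ab4 to Bbb4.
A to B spans two letter names (A-B) — that makes it a second of some quality.
Ab4 to Bbb4 is 1 semitone, a half step short of the major second (2), so this is minor.

m2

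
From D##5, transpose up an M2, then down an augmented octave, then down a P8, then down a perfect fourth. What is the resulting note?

Up a major second from D##5: E##5 (2 semitones up).
E##5 down an augmented octave → E#4 (13 semitones).
A perfect octave down from E#4 is E#3.
A perfect fourth down from E#3 is B#2.

B#2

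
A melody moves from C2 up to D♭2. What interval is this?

minor second

C to D spans two letter names (C-D) — that makes it a second of some quality.
At 1 semitone, C2→Db2 falls one short of a major second: minor.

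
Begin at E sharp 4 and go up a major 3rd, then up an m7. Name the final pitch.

A major third up from E#4 is G##4.
A minor seventh up from G##4 is F##5.

F double-sharp 5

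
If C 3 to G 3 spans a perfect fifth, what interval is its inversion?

Interval numbers invert to sum to nine: 5 + 4 = 9, so a fifth inverts to a fourth.
And perfect stays perfect under inversion, so we get a perfect fourth.

perfect 4th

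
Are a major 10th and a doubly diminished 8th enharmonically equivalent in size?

No

A major tenth is 16 semitones but a doubly diminished octave is 10 semitones — different sizes.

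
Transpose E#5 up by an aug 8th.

The letter stays E (same as the start), shifted an octave up.
An augmented octave is 13 semitones; 13 semitones up from E#5 gives E##6.

E##6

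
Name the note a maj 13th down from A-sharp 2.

The thirteenth's letter: A down six letter names plus an octave → C.
A major thirteenth spans 21 semitones, so from A#2 the target pitch is C#1.

C-sharp 1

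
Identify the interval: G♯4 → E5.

G to E spans six letter names (G-A-B-C-D-E) — that makes it a sixth of some quality.
A major sixth would be 9 semitones, but G#4 to E5 is 8 — one semitone narrower, making it a minor sixth.

m6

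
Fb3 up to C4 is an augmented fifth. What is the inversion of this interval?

Inverted interval numbers add to nine, so a fifth pairs with a fourth (5 + 4 = 9).
Quality inverts too: augmented becomes diminished. That makes the inversion a diminished fourth.

d4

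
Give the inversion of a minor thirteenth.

major third

First reduce the compound minor thirteenth to its simple form, a minor sixth.
Interval numbers invert to sum to nine: 6 + 3 = 9, so a sixth inverts to a third.
And minor becomes major under inversion, so we get a major third.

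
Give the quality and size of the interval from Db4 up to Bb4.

major sixth

D to B spans six letter names (D-E-F-G-A-B): a sixth.
The major sixth spans 9 semitones, and Db4 to Bb4 is exactly 9 semitones — so this is a major sixth.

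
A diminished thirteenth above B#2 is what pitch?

G4

The thirteenth's letter: B up six letter names plus an octave → G.
Moving 19 semitones up from B#2 (the size of a diminished thirteenth) reaches G4.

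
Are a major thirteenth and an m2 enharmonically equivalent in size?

No

21 semitones (major thirteenth) vs 1 semitone (minor second): not equal.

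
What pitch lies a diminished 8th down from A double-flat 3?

The letter stays A (same as the start), shifted an octave down.
Moving 11 semitones down from Abb3 (the size of a diminished octave) reaches Ab2.

A flat 2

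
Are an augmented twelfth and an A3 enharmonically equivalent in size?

An augmented twelfth spans 20 semitones; an augmented third spans 5 semitones. They differ by 15.

No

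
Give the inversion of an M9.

minor seventh

First reduce the compound major ninth to its simple form, a major second.
The rule of nine gives the new number: 9 − 2 = 7, so a second becomes a seventh.
The quality also flips — major becomes minor — giving a minor seventh.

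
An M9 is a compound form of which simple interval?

Subtracting seven from the interval number removes an octave: 9 − 7 = 2.
So a major ninth is an octave plus a major second. The quality is unchanged.

M2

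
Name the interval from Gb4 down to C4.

diminished fifth

Descending from Gb4 to C4 is the same interval as ascending C4 to Gb4.
C to G spans five letter names (C-D-E-F-G) — that makes it a fifth of some quality.
The perfect fifth is 7 semitones; here we have 6, one semitone narrower: diminished.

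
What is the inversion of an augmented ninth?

diminished 7th

First reduce the compound augmented ninth to its simple form, an augmented second.
Inverted interval numbers add to nine, so a second pairs with a seventh (2 + 7 = 9).
Quality inverts too: augmented becomes diminished. That makes the inversion a diminished seventh.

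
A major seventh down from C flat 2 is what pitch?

D double-flat 1

The seventh takes the letter from C down to D.
A major seventh spans 11 semitones, so from Cb2 the target pitch is Dbb1.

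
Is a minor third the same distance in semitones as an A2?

Both span 3 semitones: a minor third and an augmented second are the same chromatic distance.

Yes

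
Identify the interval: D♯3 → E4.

minor ninth

D to E spans two letter names (D-E), plus an octave, so the interval is some kind of ninth.
At 13 semitones, D#3→E4 falls one short of a major ninth: minor.
(Equivalently, a compound minor second: a minor second plus an octave.)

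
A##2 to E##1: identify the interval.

Descending from A##2 to E##1 is the same interval as ascending E##1 to A##2.
E to A spans four letter names (E-F-G-A), plus an octave: an eleventh.
The perfect eleventh spans 17 semitones, and E##1 to A##2 is exactly 17 semitones — so this is a perfect eleventh.
(Equivalently, a compound perfect fourth: a perfect fourth plus an octave.)

P11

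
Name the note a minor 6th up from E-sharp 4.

Six letter names up from E: C.
A minor sixth is 8 semitones; 8 semitones up from E#4 gives C#5.

C-sharp 5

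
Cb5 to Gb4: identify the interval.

perfect 4th

Descending from Cb5 to Gb4 is the same interval as ascending Gb4 to Cb5.
G to C spans four letter names (G-A-B-C) — that makes it a fourth of some quality.
The perfect fourth spans 5 semitones, and Gb4 to Cb5 is exactly 5 semitones — so this is a perfect fourth.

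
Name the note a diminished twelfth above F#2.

C4

Counting five letter names plus an octave up from F lands on C.
A diminished twelfth is 18 semitones; 18 semitones up from F#2 gives C4.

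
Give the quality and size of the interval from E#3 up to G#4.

minor tenth

E to G spans three letter names (E-F-G), plus an octave — that makes it a tenth of some quality.
E#3 to G#4 is 15 semitones, a half step short of the major tenth (16), so this is minor.
(Equivalently, a compound minor third: a minor third plus an octave.)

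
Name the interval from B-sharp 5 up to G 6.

B to G spans six letter names (B-C-D-E-F-G): a sixth.
The major sixth is 9 semitones; here we have 7, two semitones narrower: diminished.

diminished 6th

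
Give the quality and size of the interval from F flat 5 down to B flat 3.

Descending from Fb5 to Bb3 is the same interval as ascending Bb3 to Fb5.
B to F spans five letter names (B-C-D-E-F), plus an octave, so the interval is some kind of twelfth.
Bb3 to Fb5 spans 18 semitones — one semitone narrower than the perfect twelfth (19) — giving a diminished twelfth.
(Equivalently, a compound diminished fifth: a diminished fifth plus an octave.)

diminished twelfth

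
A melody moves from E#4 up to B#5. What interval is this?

E to B spans five letter names (E-F-G-A-B), plus an octave — that makes it a twelfth of some quality.
E#4 to B#5 is 19 semitones, matching the perfect twelfth exactly, so the quality is perfect.
(Equivalently, a compound perfect fifth: a perfect fifth plus an octave.)

perfect twelfth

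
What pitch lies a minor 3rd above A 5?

The third takes the letter from A up to C.
A minor third is 3 semitones; 3 semitones up from A5 gives C6.

C 6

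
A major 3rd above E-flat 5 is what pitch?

Counting three letter names up from E lands on G.
A major third spans 4 semitones, so from Eb5 the target pitch is G5.

G 5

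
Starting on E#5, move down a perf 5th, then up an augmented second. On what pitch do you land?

B##4

Down a perfect fifth from E#5: A#4 (7 semitones down).
An augmented second up from A#4 is B##4.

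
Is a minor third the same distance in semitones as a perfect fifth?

A minor third is 3 semitones but a perfect fifth is 7 semitones — different sizes.

No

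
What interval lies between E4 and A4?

E to A spans four letter names (E-F-G-A) — that makes it a fourth of some quality.
E4 to A4 is 5 semitones, matching the perfect fourth exactly, so the quality is perfect.

P4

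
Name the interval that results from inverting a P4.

Interval numbers invert to sum to nine: 4 + 5 = 9, so a fourth inverts to a fifth.
Quality inverts too: perfect stays perfect. That makes the inversion a perfect fifth.

perfect 5th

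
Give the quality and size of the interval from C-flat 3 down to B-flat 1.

minor ninth

Descending from Cb3 to Bb1 is the same interval as ascending Bb1 to Cb3.
B to C spans two letter names (B-C), plus an octave, so the interval is some kind of ninth.
At 13 semitones, Bb1→Cb3 falls one short of a major ninth: minor.
(Equivalently, a compound minor second: a minor second plus an octave.)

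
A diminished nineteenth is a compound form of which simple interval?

Subtracting seven from the interval number removes an octave: 19 − 14 = 5.
Quality carries through unchanged, so the simple form is a diminished fifth.

d5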